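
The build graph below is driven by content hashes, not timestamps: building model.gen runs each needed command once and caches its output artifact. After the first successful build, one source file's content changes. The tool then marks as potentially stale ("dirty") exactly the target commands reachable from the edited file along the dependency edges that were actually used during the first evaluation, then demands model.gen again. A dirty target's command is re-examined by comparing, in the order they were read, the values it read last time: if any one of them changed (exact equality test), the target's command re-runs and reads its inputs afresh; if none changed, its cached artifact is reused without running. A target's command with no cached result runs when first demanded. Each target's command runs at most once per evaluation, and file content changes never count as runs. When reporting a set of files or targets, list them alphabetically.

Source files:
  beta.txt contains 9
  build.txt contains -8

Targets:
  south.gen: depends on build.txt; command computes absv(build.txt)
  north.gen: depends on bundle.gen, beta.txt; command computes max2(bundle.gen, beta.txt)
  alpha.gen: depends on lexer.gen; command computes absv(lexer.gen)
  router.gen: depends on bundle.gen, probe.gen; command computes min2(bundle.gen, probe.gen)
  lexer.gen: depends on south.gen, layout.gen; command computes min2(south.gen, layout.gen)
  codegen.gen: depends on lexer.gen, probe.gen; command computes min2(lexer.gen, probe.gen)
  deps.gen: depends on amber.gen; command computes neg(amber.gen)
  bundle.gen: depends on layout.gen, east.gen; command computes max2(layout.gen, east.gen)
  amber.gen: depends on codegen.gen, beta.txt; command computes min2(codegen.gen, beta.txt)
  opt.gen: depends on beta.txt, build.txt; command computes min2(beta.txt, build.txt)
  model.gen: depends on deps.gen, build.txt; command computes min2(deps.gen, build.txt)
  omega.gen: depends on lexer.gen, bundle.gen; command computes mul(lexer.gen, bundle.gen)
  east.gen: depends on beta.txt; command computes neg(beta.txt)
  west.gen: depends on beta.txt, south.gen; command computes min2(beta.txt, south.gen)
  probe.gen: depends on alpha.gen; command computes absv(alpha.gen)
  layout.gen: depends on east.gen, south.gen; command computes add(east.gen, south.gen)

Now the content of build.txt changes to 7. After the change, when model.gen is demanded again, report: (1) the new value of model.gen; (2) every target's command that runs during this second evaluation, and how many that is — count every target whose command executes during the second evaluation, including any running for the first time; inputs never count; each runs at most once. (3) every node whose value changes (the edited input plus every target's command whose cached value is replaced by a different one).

model.gen now evaluates to 2.
Run set: alpha.gen, amber.gen, codegen.gen, deps.gen, layout.gen, lexer.gen, model.gen, probe.gen, south.gen (9 run).
Changed values: alpha.gen, amber.gen, build.txt, codegen.gen, deps.gen, layout.gen, lexer.gen, model.gen, probe.gen, south.gen.

Initial pass — values computed on the first demand:
  east.gen = neg(9) = -9
  south.gen = absv(-8) = 8
  layout.gen = add(-9, 8) = -1
  lexer.gen = min2(8, -1) = -1
  alpha.gen = absv(-1) = 1
  probe.gen = absv(1) = 1
  codegen.gen = min2(-1, 1) = -1
  amber.gen = min2(-1, 9) = -1
  deps.gen = neg(-1) = 1
  model.gen = min2(1, -8) = -8

Second demand — change propagation:
  south.gen: re-runs because build.txt -8->7; new result 7.
  layout.gen: re-runs because south.gen 8->7; new result -2.
  lexer.gen: re-runs because south.gen 8->7; layout.gen -1->-2; new result -2.
  alpha.gen: re-runs because lexer.gen -1->-2; new result 2.
  probe.gen: re-runs because alpha.gen 1->2; new result 2.
  codegen.gen: re-runs because lexer.gen -1->-2; probe.gen 1->2; new result -2.
  amber.gen: re-runs because codegen.gen -1->-2; new result -2.
  deps.gen: re-runs because amber.gen -1->-2; new result 2.
  model.gen: re-runs because deps.gen 1->2; build.txt -8->7; new result 2.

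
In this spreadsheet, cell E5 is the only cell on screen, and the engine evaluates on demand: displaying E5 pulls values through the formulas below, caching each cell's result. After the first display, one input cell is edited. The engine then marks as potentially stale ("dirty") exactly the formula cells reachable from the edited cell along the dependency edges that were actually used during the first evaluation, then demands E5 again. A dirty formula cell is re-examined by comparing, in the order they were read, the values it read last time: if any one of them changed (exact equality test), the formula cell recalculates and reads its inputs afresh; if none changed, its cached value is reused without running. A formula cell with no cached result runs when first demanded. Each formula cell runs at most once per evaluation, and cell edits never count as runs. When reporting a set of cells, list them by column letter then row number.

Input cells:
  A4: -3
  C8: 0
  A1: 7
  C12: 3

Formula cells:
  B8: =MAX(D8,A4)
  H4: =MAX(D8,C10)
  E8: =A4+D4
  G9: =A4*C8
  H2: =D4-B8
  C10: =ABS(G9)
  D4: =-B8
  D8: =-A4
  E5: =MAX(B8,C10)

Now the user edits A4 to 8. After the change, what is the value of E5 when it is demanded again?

Initial pass — values computed on the first demand:
  D8 = -(-3) = 3
  B8 = MAX(3, -3) = 3
  G9 = -3 * 0 = 0
  C10 = ABS(0) = 0
  E5 = MAX(3, 0) = 3

Second demand — change propagation:
  D8: re-runs because A4 -3->8; new result -8.
  B8: re-runs because D8 3->-8; A4 -3->8; new result 8.
  G9: re-runs because A4 -3->8; new result 0 (unchanged).
  C10: re-examined; everything it read last time is the same (G9 unchanged) — cache 0 kept, no run.
  E5: re-runs because B8 3->8; new result 8.

The important point: at C10 every value read last time is unchanged, so the dirty flag clears without a run.

E5 now evaluates to 8.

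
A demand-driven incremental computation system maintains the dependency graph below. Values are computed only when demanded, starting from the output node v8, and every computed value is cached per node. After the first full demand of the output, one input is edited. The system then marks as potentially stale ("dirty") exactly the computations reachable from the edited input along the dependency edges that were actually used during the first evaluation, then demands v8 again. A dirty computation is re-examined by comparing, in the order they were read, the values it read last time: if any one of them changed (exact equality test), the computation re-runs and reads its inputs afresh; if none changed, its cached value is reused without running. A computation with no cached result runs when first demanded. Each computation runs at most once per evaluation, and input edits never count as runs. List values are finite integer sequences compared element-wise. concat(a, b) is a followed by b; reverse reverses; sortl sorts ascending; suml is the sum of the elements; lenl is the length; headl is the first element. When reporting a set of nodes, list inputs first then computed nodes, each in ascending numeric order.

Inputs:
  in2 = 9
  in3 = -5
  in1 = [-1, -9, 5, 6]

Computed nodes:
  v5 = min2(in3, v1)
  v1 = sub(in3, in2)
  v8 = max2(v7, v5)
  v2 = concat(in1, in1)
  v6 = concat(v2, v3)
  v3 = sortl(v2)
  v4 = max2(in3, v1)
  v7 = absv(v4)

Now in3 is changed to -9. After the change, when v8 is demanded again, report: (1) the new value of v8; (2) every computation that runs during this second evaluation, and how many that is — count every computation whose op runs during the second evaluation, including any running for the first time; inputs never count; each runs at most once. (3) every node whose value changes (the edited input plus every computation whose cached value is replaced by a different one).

First evaluation (everything demanded from the output):
  v1 = sub(-5, 9) = -14
  v4 = max2(-5, -14) = -5
  v5 = min2(-5, -14) = -14
  v7 = absv(-5) = 5
  v8 = max2(5, -14) = 5

Propagation after the edit:
  v1: runs — in3 -5->-9; result -18.
  v4: runs — in3 -5->-9; v1 -14->-18; result -9.
  v5: runs — in3 -5->-9; v1 -14->-18; result -18.
  v7: runs — v4 -5->-9; result 9.
  v8: runs — v7 5->9; v5 -14->-18; result 9.

New value of v8: 9.
Computations that run: v1, v4, v5, v7, v8 — 5 in total.
Values that change: in3, v1, v4, v5, v7, v8.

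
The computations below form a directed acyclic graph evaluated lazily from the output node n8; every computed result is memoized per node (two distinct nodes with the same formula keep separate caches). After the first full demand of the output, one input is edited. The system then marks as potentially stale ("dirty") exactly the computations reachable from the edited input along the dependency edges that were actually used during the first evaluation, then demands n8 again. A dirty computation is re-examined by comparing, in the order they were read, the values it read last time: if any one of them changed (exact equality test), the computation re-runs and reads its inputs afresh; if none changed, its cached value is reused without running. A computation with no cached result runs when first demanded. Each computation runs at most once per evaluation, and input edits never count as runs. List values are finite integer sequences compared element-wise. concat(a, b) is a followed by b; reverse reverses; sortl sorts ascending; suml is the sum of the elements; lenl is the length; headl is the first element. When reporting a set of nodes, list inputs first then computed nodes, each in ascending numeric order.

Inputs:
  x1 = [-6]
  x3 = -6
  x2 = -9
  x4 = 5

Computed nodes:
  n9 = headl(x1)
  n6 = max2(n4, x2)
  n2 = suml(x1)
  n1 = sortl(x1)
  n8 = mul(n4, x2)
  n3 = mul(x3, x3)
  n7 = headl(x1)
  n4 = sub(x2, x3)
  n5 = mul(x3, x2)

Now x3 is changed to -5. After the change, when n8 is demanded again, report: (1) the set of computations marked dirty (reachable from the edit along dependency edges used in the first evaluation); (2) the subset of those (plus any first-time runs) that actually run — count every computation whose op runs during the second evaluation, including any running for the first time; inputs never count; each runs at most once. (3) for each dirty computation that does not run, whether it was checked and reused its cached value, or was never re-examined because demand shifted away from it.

The edit dirties: n4, n8.
2 computations run: n4, n8.
No dirty computation escaped a run.

First demand of the output computes:
  n4 = sub(-9, -6) = -3
  n8 = mul(-3, -9) = 27

After the edit, cleaning proceeds:
  n4: a read changed (x3 -6->-5) — executes, giving -4.
  n8: a read changed (n4 -3->-4) — executes, giving 36.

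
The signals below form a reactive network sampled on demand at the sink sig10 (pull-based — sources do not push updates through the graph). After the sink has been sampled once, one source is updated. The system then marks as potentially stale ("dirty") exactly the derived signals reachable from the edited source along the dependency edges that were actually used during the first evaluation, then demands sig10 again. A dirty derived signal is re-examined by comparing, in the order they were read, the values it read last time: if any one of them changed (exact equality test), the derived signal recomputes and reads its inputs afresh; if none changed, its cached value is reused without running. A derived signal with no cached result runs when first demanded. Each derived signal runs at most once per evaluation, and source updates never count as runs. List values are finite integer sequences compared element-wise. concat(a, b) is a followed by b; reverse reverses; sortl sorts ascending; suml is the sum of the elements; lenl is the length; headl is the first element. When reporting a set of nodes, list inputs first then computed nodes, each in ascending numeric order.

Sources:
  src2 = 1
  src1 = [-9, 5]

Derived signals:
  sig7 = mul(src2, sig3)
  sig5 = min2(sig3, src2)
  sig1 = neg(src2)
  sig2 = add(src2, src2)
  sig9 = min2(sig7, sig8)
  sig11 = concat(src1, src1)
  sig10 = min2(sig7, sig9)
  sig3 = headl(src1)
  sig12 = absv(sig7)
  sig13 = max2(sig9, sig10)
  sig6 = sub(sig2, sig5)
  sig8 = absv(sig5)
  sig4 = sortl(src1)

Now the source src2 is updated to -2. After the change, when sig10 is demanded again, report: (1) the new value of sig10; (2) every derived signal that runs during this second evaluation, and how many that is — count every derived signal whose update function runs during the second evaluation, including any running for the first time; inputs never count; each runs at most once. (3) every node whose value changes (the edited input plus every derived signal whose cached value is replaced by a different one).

sig10 now evaluates to 9.
Run set: sig5, sig7, sig9, sig10 (4 run).
Changed values: src2, sig7, sig9, sig10.
The important point: at sig8 every value read last time is unchanged, so the dirty flag clears without a run.

Initial pass — values computed on the first demand:
  sig3 = headl([-9, 5]) = -9
  sig5 = min2(-9, 1) = -9
  sig7 = mul(1, -9) = -9
  sig8 = absv(-9) = 9
  sig9 = min2(-9, 9) = -9
  sig10 = min2(-9, -9) = -9

Second demand — change propagation:
  sig5: re-runs because src2 1->-2; new result -9 (unchanged).
  sig7: re-runs because src2 1->-2; new result 18.
  sig8: re-examined; everything it read last time is the same (sig5 unchanged) — cache 9 kept, no run.
  sig9: re-runs because sig7 -9->18; new result 9.
  sig10: re-runs because sig7 -9->18; sig9 -9->9; new result 9.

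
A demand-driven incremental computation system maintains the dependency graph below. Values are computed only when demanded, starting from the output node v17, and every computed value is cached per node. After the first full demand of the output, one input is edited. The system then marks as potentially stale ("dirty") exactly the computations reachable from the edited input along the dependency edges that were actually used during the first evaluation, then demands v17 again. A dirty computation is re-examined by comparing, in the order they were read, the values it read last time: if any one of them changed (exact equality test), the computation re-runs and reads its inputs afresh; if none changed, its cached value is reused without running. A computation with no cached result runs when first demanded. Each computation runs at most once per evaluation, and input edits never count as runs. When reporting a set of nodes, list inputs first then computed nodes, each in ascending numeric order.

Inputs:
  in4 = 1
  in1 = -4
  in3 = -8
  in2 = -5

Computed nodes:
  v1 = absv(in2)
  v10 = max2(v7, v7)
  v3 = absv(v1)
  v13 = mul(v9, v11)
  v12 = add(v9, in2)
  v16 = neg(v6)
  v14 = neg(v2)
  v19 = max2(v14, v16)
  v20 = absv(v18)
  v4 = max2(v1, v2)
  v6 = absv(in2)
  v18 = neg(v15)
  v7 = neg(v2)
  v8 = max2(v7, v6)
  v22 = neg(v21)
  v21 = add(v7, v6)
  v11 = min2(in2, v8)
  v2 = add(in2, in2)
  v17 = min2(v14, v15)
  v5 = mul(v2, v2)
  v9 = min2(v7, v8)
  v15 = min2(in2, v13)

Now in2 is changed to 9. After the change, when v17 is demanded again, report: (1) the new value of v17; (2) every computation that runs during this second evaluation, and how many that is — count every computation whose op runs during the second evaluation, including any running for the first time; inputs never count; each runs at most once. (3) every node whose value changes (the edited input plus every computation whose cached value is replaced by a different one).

First evaluation (everything demanded from the output):
  v2 = add(-5, -5) = -10
  v6 = absv(-5) = 5
  v7 = neg(-10) = 10
  v8 = max2(10, 5) = 10
  v9 = min2(10, 10) = 10
  v11 = min2(-5, 10) = -5
  v13 = mul(10, -5) = -50
  v14 = neg(-10) = 10
  v15 = min2(-5, -50) = -50
  v17 = min2(10, -50) = -50

Propagation after the edit:
  v2: runs — in2 -5->9; in2 -5->9; result 18.
  v6: runs — in2 -5->9; result 9.
  v7: runs — v2 -10->18; result -18.
  v8: runs — v7 10->-18; v6 5->9; result 9.
  v9: runs — v7 10->-18; v8 10->9; result -18.
  v11: runs — in2 -5->9; v8 10->9; result 9.
  v13: runs — v9 10->-18; v11 -5->9; result -162.
  v14: runs — v2 -10->18; result -18.
  v15: runs — in2 -5->9; v13 -50->-162; result -162.
  v17: runs — v14 10->-18; v15 -50->-162; result -162.

New value of v17: -162.
Computations that run: v2, v6, v7, v8, v9, v11, v13, v14, v15, v17 — 10 in total.
Values that change: in2, v2, v6, v7, v8, v9, v11, v13, v14, v15, v17.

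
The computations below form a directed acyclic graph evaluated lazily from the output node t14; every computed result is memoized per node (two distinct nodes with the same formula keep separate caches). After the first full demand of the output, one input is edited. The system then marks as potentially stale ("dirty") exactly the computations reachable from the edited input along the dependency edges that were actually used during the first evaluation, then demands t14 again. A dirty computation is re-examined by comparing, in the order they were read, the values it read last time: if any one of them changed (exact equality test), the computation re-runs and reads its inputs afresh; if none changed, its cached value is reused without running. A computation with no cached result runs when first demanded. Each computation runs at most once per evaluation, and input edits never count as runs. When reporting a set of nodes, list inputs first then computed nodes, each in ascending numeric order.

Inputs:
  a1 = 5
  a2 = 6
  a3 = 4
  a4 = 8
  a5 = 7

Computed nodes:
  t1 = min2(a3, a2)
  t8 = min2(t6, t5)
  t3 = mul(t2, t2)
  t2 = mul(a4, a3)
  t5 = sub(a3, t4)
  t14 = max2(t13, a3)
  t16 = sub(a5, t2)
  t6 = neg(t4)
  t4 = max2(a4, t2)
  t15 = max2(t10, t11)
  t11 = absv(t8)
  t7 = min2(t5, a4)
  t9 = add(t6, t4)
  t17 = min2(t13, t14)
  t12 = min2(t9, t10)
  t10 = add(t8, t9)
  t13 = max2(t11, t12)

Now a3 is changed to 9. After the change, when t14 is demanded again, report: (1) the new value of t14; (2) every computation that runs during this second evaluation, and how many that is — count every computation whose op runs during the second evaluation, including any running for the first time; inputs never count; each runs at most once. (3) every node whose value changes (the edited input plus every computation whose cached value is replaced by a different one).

First demand of the output computes:
  t2 = mul(8, 4) = 32
  t4 = max2(8, 32) = 32
  t5 = sub(4, 32) = -28
  t6 = neg(32) = -32
  t8 = min2(-32, -28) = -32
  t9 = add(-32, 32) = 0
  t10 = add(-32, 0) = -32
  t11 = absv(-32) = 32
  t12 = min2(0, -32) = -32
  t13 = max2(32, -32) = 32
  t14 = max2(32, 4) = 32

After the edit, cleaning proceeds:
  t2: a read changed (a3 4->9) — executes, giving 72.
  t4: a read changed (t2 32->72) — executes, giving 72.
  t5: a read changed (a3 4->9; t4 32->72) — executes, giving -63.
  t6: a read changed (t4 32->72) — executes, giving -72.
  t8: a read changed (t6 -32->-72; t5 -28->-63) — executes, giving -72.
  t9: a read changed (t6 -32->-72; t4 32->72) — executes, giving 0 — identical to its old value.
  t10: a read changed (t8 -32->-72) — executes, giving -72.
  t11: a read changed (t8 -32->-72) — executes, giving 72.
  t12: a read changed (t10 -32->-72) — executes, giving -72.
  t13: a read changed (t11 32->72; t12 -32->-72) — executes, giving 72.
  t14: a read changed (t13 32->72; a3 4->9) — executes, giving 72.

Demanding t14 again yields 72.
11 computations run: t2, t4, t5, t6, t8, t9, t10, t11, t12, t13, t14.
The nodes whose values change: a3, t2, t4, t5, t6, t8, t10, t11, t12, t13, t14.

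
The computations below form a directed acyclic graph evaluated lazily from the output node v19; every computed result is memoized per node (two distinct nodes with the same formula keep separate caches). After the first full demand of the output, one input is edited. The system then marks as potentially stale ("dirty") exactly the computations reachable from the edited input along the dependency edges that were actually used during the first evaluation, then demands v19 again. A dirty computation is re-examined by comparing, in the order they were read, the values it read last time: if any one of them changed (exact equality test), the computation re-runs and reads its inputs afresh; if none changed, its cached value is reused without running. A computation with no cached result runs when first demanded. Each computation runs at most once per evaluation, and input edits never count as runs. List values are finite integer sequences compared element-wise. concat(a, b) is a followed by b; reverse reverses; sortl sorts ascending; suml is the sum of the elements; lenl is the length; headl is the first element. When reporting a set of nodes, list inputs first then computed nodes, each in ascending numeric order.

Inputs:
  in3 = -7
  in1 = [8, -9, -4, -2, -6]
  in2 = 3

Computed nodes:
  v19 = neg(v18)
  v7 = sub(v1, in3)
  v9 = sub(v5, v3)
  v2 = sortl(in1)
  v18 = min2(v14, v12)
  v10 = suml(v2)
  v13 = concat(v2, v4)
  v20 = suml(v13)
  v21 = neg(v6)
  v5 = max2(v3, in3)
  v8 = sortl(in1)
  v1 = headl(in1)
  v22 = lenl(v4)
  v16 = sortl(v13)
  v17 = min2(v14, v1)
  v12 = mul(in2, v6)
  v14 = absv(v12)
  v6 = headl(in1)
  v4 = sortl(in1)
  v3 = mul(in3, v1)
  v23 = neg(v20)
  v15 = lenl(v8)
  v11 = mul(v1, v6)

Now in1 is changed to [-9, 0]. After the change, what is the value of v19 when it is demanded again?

First demand of the output computes:
  v6 = headl([8, -9, -4, -2, -6]) = 8
  v12 = mul(3, 8) = 24
  v14 = absv(24) = 24
  v18 = min2(24, 24) = 24
  v19 = neg(24) = -24

After the edit, cleaning proceeds:
  v6: a read changed (in1 [8, -9, -4, -2, -6]->[-9, 0]) — executes, giving -9.
  v12: a read changed (v6 8->-9) — executes, giving -27.
  v14: a read changed (v12 24->-27) — executes, giving 27.
  v18: a read changed (v14 24->27; v12 24->-27) — executes, giving -27.
  v19: a read changed (v18 24->-27) — executes, giving 27.

Demanding v19 again yields 27.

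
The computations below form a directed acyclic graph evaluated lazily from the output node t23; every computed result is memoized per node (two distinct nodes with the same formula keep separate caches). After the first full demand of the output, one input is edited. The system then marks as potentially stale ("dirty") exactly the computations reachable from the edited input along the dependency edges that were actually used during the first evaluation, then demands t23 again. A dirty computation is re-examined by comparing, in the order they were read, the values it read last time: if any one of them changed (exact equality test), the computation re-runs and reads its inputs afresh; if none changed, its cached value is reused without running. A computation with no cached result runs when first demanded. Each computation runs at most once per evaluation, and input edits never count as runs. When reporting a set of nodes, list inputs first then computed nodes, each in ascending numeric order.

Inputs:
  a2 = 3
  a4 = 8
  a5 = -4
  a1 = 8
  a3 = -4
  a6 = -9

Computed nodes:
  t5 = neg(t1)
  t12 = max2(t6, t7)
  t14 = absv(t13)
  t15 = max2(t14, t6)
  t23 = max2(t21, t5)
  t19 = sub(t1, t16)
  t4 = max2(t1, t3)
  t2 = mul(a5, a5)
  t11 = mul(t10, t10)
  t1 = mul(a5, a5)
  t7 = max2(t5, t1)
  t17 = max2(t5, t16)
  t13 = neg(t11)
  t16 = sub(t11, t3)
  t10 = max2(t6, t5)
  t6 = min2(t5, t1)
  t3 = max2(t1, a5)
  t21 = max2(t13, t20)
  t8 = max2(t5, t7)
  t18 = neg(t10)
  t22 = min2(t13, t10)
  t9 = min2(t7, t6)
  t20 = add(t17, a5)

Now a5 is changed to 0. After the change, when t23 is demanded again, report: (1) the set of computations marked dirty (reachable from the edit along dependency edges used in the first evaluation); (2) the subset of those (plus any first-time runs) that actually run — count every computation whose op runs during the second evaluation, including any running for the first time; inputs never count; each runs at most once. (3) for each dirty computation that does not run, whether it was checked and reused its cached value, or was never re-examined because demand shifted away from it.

First demand of the output computes:
  t1 = mul(-4, -4) = 16
  t3 = max2(16, -4) = 16
  t5 = neg(16) = -16
  t6 = min2(-16, 16) = -16
  t10 = max2(-16, -16) = -16
  t11 = mul(-16, -16) = 256
  t13 = neg(256) = -256
  t16 = sub(256, 16) = 240
  t17 = max2(-16, 240) = 240
  t20 = add(240, -4) = 236
  t21 = max2(-256, 236) = 236
  t23 = max2(236, -16) = 236

After the edit, cleaning proceeds:
  t1: a read changed (a5 -4->0; a5 -4->0) — executes, giving 0.
  t3: a read changed (t1 16->0; a5 -4->0) — executes, giving 0.
  t5: a read changed (t1 16->0) — executes, giving 0.
  t6: a read changed (t5 -16->0; t1 16->0) — executes, giving 0.
  t10: a read changed (t6 -16->0; t5 -16->0) — executes, giving 0.
  t11: a read changed (t10 -16->0; t10 -16->0) — executes, giving 0.
  t13: a read changed (t11 256->0) — executes, giving 0.
  t16: a read changed (t11 256->0; t3 16->0) — executes, giving 0.
  t17: a read changed (t5 -16->0; t16 240->0) — executes, giving 0.
  t20: a read changed (t17 240->0; a5 -4->0) — executes, giving 0.
  t21: a read changed (t13 -256->0; t20 236->0) — executes, giving 0.
  t23: a read changed (t21 236->0; t5 -16->0) — executes, giving 0.

The edit dirties: t1, t3, t5, t6, t10, t11, t13, t16, t17, t20, t21, t23.
12 computations run: t1, t3, t5, t6, t10, t11, t13, t16, t17, t20, t21, t23.
No dirty computation escaped a run.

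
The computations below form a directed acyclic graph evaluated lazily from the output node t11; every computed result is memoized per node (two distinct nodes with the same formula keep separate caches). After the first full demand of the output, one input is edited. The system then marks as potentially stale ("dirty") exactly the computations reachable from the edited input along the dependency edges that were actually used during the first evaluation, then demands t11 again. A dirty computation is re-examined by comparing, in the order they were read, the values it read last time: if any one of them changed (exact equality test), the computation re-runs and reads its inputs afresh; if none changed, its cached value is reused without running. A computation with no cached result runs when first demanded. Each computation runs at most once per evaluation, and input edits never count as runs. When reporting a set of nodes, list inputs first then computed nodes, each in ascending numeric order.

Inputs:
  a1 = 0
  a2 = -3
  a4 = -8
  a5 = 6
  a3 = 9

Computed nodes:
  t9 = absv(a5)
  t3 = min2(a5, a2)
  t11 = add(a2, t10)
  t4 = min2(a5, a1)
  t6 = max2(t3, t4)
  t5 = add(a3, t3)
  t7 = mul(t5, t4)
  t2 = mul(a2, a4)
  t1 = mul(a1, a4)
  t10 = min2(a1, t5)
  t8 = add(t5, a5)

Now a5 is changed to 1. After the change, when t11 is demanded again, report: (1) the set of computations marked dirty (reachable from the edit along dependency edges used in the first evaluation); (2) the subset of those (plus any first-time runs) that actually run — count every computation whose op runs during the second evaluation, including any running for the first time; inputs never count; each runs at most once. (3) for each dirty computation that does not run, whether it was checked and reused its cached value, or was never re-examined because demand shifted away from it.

The edit dirties: t3, t5, t10, t11.
1 computations run: t3.
Cache hits after checking: t5, t10, t11.
Note the absorption at t3: it re-runs yet its value is the same, leaving the output's value untouched.

First demand of the output computes:
  t3 = min2(6, -3) = -3
  t5 = add(9, -3) = 6
  t10 = min2(0, 6) = 0
  t11 = add(-3, 0) = -3

After the edit, cleaning proceeds:
  t3: a read changed (a5 6->1) — executes, giving -3 — identical to its old value.
  t5: dirty, but its reads are unchanged (a3 unchanged, t3 unchanged); cached 6 stands.
  t10: dirty, but its reads are unchanged (a1 unchanged, t5 unchanged); cached 0 stands.
  t11: dirty, but its reads are unchanged (a2 unchanged, t10 unchanged); cached -3 stands.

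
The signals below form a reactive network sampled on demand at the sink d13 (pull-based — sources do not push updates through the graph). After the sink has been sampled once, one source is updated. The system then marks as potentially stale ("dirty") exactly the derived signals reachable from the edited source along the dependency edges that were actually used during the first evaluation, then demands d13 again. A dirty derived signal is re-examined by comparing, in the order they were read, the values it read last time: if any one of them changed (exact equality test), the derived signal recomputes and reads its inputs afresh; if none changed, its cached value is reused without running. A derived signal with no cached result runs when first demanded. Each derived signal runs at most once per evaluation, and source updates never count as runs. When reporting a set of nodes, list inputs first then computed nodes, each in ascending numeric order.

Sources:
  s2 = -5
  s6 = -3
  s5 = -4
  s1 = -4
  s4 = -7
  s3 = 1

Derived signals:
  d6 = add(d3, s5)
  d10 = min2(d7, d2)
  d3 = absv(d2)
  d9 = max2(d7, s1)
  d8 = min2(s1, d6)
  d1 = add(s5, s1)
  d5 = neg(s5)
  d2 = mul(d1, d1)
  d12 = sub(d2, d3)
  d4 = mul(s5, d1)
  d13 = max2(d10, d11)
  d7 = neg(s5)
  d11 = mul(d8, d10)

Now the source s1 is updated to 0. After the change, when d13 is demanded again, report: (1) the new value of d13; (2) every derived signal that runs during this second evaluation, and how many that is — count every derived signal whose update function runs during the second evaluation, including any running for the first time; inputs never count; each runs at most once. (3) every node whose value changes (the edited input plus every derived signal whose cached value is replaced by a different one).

d13 now evaluates to 4.
Run set: d1, d2, d3, d6, d8, d10, d11, d13 (8 run).
Changed values: s1, d1, d2, d3, d6, d8, d11.

Initial pass — values computed on the first demand:
  d1 = add(-4, -4) = -8
  d2 = mul(-8, -8) = 64
  d3 = absv(64) = 64
  d6 = add(64, -4) = 60
  d7 = neg(-4) = 4
  d8 = min2(-4, 60) = -4
  d10 = min2(4, 64) = 4
  d11 = mul(-4, 4) = -16
  d13 = max2(4, -16) = 4

Second demand — change propagation:
  d1: re-runs because s1 -4->0; new result -4.
  d2: re-runs because d1 -8->-4; d1 -8->-4; new result 16.
  d3: re-runs because d2 64->16; new result 16.
  d6: re-runs because d3 64->16; new result 12.
  d8: re-runs because s1 -4->0; d6 60->12; new result 0.
  d10: re-runs because d2 64->16; new result 4 (unchanged).
  d11: re-runs because d8 -4->0; new result 0.
  d13: re-runs because d11 -16->0; new result 4 (unchanged).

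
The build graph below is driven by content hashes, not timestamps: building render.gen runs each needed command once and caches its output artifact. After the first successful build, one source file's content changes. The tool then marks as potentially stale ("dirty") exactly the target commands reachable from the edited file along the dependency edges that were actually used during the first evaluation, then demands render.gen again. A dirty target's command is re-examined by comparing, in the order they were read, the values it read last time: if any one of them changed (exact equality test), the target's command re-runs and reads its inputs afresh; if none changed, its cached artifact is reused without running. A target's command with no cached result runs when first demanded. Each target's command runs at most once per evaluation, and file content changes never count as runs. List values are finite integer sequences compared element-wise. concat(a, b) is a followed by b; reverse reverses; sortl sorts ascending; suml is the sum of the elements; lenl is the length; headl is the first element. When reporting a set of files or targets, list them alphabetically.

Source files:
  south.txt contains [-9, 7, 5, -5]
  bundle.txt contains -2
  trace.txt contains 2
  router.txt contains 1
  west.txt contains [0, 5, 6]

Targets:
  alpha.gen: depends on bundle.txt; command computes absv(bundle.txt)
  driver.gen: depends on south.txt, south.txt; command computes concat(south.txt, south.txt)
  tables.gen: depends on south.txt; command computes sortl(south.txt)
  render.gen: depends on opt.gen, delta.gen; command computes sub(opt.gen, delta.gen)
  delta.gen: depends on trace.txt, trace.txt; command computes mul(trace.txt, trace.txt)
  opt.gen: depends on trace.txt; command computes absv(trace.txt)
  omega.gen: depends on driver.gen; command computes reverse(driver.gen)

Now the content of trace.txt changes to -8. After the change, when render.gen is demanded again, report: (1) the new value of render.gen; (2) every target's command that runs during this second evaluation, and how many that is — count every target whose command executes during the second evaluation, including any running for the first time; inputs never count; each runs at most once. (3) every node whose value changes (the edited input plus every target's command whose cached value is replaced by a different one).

render.gen now evaluates to -56.
Run set: delta.gen, opt.gen, render.gen (3 run).
Changed values: delta.gen, opt.gen, render.gen, trace.txt.

Initial pass — values computed on the first demand:
  delta.gen = mul(2, 2) = 4
  opt.gen = absv(2) = 2
  render.gen = sub(2, 4) = -2

Second demand — change propagation:
  delta.gen: re-runs because trace.txt 2->-8; trace.txt 2->-8; new result 64.
  opt.gen: re-runs because trace.txt 2->-8; new result 8.
  render.gen: re-runs because opt.gen 2->8; delta.gen 4->64; new result -56.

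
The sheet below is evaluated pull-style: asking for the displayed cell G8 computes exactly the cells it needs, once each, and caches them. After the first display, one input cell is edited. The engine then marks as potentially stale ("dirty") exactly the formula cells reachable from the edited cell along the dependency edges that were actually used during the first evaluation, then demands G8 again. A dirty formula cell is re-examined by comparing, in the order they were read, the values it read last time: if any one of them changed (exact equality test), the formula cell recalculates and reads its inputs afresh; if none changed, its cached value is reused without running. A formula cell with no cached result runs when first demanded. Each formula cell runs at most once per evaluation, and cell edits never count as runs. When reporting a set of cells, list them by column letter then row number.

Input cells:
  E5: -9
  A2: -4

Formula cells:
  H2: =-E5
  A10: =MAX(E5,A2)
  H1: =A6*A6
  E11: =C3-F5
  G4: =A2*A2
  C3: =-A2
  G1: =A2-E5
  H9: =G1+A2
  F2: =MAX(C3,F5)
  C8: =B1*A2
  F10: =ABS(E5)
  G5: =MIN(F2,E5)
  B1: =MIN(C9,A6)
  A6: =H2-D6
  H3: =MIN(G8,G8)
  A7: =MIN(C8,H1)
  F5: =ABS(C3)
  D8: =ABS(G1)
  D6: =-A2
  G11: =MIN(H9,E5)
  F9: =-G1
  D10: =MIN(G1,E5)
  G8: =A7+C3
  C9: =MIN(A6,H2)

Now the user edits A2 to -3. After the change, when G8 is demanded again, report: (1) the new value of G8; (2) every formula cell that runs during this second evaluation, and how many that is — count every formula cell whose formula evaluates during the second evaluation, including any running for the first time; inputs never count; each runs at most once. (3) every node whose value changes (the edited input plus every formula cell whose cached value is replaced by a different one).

First demand of the output computes:
  C3 = -(-4) = 4
  D6 = -(-4) = 4
  H2 = -(-9) = 9
  A6 = 9 - 4 = 5
  C9 = MIN(5, 9) = 5
  B1 = MIN(5, 5) = 5
  C8 = 5 * -4 = -20
  H1 = 5 * 5 = 25
  A7 = MIN(-20, 25) = -20
  G8 = -20 + 4 = -16

After the edit, cleaning proceeds:
  C3: a read changed (A2 -4->-3) — executes, giving 3.
  D6: a read changed (A2 -4->-3) — executes, giving 3.
  A6: a read changed (D6 4->3) — executes, giving 6.
  C9: a read changed (A6 5->6) — executes, giving 6.
  B1: a read changed (C9 5->6; A6 5->6) — executes, giving 6.
  C8: a read changed (B1 5->6; A2 -4->-3) — executes, giving -18.
  H1: a read changed (A6 5->6; A6 5->6) — executes, giving 36.
  A7: a read changed (C8 -20->-18; H1 25->36) — executes, giving -18.
  G8: a read changed (A7 -20->-18; C3 4->3) — executes, giving -15.

Demanding G8 again yields -15.
9 formula cells run: A6, A7, B1, C3, C8, C9, D6, G8, H1.
The nodes whose values change: A2, A6, A7, B1, C3, C8, C9, D6, G8, H1.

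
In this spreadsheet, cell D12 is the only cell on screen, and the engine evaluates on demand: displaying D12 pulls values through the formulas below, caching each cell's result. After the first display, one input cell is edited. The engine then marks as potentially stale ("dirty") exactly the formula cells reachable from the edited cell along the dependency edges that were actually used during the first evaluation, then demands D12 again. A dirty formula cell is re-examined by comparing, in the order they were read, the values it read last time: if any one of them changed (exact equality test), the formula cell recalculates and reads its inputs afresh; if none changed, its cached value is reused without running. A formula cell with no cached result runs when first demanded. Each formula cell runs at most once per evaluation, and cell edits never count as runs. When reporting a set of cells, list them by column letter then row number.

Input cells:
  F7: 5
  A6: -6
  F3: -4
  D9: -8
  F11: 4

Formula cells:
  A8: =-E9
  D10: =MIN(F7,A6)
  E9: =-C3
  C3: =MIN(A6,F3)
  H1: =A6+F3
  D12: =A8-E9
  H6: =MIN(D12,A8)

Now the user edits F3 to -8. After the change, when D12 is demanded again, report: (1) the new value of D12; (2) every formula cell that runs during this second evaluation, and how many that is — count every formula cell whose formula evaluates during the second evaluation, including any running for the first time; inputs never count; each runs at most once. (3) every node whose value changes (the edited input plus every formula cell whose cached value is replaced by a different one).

D12 now evaluates to -16.
Run set: A8, C3, D12, E9 (4 run).
Changed values: A8, C3, D12, E9, F3.

Initial pass — values computed on the first demand:
  C3 = MIN(-6, -4) = -6
  E9 = -(-6) = 6
  A8 = -(6) = -6
  D12 = -6 - 6 = -12

Second demand — change propagation:
  C3: re-runs because F3 -4->-8; new result -8.
  E9: re-runs because C3 -6->-8; new result 8.
  A8: re-runs because E9 6->8; new result -8.
  D12: re-runs because A8 -6->-8; E9 6->8; new result -16.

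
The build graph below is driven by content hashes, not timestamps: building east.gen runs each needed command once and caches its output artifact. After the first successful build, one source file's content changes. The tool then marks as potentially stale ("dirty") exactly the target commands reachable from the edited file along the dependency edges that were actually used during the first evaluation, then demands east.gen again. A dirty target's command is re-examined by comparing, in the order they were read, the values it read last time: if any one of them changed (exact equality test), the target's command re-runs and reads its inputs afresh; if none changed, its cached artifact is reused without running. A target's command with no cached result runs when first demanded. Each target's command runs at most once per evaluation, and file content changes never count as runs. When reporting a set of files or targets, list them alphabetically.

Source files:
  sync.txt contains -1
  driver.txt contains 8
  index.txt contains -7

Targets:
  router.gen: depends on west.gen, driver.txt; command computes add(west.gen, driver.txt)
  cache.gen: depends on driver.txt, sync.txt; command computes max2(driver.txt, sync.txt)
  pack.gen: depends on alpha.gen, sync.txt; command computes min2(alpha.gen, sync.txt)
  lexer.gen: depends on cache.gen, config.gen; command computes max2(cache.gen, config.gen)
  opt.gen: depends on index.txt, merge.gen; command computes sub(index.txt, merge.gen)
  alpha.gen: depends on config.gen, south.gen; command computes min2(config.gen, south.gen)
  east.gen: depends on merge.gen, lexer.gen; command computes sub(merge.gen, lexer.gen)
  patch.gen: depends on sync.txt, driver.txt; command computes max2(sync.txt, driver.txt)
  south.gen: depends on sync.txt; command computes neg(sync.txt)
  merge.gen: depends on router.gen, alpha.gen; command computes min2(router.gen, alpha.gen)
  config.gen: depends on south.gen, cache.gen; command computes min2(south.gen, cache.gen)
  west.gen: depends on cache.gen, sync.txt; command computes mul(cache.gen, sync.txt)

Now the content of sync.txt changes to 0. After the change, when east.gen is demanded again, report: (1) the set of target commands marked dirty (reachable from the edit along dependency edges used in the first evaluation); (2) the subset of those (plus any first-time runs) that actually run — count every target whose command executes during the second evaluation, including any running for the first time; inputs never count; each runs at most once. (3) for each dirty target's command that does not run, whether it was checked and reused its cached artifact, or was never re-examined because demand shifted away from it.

Dirty set: alpha.gen, cache.gen, config.gen, east.gen, lexer.gen, merge.gen, router.gen, south.gen, west.gen.
Run set: alpha.gen, cache.gen, config.gen, lexer.gen, merge.gen, router.gen, south.gen, west.gen (8 run).
Re-examined without running (cache reused): east.gen.
The important point: at east.gen every value read last time is unchanged, so the dirty flag clears without a run.

Initial pass — values computed on the first demand:
  cache.gen = max2(8, -1) = 8
  south.gen = neg(-1) = 1
  config.gen = min2(1, 8) = 1
  alpha.gen = min2(1, 1) = 1
  lexer.gen = max2(8, 1) = 8
  west.gen = mul(8, -1) = -8
  router.gen = add(-8, 8) = 0
  merge.gen = min2(0, 1) = 0
  east.gen = sub(0, 8) = -8

Second demand — change propagation:
  cache.gen: re-runs because sync.txt -1->0; new result 8 (unchanged).
  south.gen: re-runs because sync.txt -1->0; new result 0.
  config.gen: re-runs because south.gen 1->0; new result 0.
  alpha.gen: re-runs because config.gen 1->0; south.gen 1->0; new result 0.
  lexer.gen: re-runs because config.gen 1->0; new result 8 (unchanged).
  west.gen: re-runs because sync.txt -1->0; new result 0.
  router.gen: re-runs because west.gen -8->0; new result 8.
  merge.gen: re-runs because router.gen 0->8; alpha.gen 1->0; new result 0 (unchanged).
  east.gen: re-examined; everything it read last time is the same (merge.gen unchanged, lexer.gen unchanged) — cache -8 kept, no run.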